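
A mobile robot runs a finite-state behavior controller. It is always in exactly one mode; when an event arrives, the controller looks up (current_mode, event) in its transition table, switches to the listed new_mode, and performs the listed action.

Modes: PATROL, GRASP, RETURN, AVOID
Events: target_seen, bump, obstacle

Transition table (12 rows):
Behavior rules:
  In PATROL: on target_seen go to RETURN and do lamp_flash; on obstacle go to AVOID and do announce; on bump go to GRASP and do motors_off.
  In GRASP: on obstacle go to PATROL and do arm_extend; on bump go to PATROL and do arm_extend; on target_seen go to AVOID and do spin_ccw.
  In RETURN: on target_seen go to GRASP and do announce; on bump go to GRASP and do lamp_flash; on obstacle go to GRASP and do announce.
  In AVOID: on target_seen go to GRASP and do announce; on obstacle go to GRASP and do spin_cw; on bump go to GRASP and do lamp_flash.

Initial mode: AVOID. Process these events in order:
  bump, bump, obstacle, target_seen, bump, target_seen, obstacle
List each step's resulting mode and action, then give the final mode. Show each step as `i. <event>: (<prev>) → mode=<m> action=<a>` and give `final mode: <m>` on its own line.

1. bump: (AVOID) → mode=GRASP action=lamp_flash
2. bump: (GRASP) → mode=PATROL action=arm_extend
3. obstacle: (PATROL) → mode=AVOID action=announce
4. target_seen: (AVOID) → mode=GRASP action=announce
5. bump: (GRASP) → mode=PATROL action=arm_extend
6. target_seen: (PATROL) → mode=RETURN action=lamp_flash
7. obstacle: (RETURN) → mode=GRASP action=announce

final mode: GRASP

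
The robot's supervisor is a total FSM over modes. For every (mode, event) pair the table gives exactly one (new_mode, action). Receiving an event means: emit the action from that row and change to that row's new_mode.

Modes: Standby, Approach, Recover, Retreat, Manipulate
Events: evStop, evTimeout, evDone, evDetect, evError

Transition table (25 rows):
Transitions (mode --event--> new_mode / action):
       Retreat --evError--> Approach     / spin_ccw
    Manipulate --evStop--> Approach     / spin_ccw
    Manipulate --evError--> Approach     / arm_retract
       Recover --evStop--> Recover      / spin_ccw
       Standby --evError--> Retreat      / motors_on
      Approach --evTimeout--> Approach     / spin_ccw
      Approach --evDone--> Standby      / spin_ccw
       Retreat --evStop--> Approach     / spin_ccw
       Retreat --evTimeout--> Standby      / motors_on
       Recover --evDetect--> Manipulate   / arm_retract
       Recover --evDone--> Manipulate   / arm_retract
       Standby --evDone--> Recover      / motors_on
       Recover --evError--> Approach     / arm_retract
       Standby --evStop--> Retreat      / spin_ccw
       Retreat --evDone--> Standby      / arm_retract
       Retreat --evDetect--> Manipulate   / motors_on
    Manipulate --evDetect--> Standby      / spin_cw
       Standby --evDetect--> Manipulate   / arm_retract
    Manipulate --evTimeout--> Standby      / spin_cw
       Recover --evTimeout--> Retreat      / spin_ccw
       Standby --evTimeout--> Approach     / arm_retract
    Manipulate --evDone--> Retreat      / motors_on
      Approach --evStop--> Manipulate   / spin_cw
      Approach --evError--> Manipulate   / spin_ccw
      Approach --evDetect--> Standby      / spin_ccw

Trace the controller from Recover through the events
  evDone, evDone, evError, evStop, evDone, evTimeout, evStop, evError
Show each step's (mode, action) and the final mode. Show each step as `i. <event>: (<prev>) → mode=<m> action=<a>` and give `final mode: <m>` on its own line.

final mode: Approach

1. evDone: (Recover) → mode=Manipulate action=arm_retract
2. evDone: (Manipulate) → mode=Retreat action=motors_on
3. evError: (Retreat) → mode=Approach action=spin_ccw
4. evStop: (Approach) → mode=Manipulate action=spin_cw
5. evDone: (Manipulate) → mode=Retreat action=motors_on
6. evTimeout: (Retreat) → mode=Standby action=motors_on
7. evStop: (Standby) → mode=Retreat action=spin_ccw
8. evError: (Retreat) → mode=Approach action=spin_ccw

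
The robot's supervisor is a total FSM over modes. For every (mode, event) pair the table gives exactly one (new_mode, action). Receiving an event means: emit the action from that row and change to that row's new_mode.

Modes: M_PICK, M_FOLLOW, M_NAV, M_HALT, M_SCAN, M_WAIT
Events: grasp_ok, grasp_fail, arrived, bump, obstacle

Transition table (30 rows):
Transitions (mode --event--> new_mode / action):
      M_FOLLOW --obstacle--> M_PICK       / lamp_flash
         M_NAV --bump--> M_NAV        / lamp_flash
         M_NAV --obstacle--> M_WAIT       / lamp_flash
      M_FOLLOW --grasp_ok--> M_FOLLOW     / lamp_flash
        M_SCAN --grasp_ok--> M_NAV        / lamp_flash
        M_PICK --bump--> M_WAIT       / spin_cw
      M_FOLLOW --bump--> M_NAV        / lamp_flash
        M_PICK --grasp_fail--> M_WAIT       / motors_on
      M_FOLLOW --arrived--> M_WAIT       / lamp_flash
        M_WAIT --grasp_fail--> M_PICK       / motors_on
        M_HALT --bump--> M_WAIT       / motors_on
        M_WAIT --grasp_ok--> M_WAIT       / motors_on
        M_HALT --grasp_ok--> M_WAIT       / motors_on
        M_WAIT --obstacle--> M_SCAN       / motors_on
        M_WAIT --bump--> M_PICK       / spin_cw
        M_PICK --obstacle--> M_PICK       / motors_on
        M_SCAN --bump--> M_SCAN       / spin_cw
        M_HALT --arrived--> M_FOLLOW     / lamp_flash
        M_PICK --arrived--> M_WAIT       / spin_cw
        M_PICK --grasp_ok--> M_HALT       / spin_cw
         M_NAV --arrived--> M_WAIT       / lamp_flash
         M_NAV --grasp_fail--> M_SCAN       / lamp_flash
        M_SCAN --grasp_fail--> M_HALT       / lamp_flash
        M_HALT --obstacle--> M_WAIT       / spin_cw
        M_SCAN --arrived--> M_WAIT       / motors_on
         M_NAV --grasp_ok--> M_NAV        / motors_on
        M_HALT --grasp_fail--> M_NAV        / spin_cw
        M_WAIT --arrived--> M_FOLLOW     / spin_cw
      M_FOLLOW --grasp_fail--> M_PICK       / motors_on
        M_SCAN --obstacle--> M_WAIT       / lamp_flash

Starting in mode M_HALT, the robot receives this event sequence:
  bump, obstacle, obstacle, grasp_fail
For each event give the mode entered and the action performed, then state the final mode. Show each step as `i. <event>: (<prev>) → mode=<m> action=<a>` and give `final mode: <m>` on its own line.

final mode: M_PICK

1. bump: (M_HALT) → mode=M_WAIT action=motors_on
2. obstacle: (M_WAIT) → mode=M_SCAN action=motors_on
3. obstacle: (M_SCAN) → mode=M_WAIT action=lamp_flash
4. grasp_fail: (M_WAIT) → mode=M_PICK action=motors_on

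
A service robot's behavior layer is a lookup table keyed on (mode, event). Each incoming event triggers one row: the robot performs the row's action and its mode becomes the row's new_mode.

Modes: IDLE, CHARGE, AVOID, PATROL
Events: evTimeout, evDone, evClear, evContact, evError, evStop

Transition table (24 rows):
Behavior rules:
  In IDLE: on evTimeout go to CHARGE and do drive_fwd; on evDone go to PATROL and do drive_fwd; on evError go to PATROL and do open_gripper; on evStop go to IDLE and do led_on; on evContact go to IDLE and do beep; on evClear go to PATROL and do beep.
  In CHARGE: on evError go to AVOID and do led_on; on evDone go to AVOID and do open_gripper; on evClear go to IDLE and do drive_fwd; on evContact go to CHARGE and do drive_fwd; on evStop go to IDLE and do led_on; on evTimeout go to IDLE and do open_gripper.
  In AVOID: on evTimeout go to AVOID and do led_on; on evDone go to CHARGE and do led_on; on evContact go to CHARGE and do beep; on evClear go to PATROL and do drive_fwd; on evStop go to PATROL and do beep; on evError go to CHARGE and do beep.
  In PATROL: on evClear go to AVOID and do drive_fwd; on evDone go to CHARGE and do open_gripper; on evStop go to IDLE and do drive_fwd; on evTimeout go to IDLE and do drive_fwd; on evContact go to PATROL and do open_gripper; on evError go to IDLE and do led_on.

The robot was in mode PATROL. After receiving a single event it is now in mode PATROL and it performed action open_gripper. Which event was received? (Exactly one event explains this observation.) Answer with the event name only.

evContact

try evTimeout: (PATROL, evTimeout) → (IDLE, drive_fwd)
try evDone: (PATROL, evDone) → (CHARGE, open_gripper)
try evClear: (PATROL, evClear) → (AVOID, drive_fwd)
try evContact: (PATROL, evContact) → (PATROL, open_gripper)  ← matches
try evError: (PATROL, evError) → (IDLE, led_on)
try evStop: (PATROL, evStop) → (IDLE, drive_fwd)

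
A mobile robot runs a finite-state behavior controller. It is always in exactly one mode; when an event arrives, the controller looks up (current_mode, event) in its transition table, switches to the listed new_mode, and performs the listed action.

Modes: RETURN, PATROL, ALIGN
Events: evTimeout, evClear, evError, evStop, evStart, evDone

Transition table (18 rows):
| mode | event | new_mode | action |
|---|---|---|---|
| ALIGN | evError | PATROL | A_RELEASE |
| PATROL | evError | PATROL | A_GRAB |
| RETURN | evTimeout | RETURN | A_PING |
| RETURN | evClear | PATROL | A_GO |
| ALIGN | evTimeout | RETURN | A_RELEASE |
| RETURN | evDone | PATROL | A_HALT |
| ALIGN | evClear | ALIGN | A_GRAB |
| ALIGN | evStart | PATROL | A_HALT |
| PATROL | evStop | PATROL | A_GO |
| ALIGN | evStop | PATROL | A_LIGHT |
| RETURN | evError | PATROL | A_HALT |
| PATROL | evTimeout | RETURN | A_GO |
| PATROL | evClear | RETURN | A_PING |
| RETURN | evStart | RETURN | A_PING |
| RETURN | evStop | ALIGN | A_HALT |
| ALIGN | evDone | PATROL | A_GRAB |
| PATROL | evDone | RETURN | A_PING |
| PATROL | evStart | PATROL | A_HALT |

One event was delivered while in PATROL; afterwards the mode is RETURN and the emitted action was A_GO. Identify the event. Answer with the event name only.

evTimeout

try evTimeout: (PATROL, evTimeout) → (RETURN, A_GO)  ← matches
try evClear: (PATROL, evClear) → (RETURN, A_PING)
try evError: (PATROL, evError) → (PATROL, A_GRAB)
try evStop: (PATROL, evStop) → (PATROL, A_GO)
try evStart: (PATROL, evStart) → (PATROL, A_HALT)
try evDone: (PATROL, evDone) → (RETURN, A_PING)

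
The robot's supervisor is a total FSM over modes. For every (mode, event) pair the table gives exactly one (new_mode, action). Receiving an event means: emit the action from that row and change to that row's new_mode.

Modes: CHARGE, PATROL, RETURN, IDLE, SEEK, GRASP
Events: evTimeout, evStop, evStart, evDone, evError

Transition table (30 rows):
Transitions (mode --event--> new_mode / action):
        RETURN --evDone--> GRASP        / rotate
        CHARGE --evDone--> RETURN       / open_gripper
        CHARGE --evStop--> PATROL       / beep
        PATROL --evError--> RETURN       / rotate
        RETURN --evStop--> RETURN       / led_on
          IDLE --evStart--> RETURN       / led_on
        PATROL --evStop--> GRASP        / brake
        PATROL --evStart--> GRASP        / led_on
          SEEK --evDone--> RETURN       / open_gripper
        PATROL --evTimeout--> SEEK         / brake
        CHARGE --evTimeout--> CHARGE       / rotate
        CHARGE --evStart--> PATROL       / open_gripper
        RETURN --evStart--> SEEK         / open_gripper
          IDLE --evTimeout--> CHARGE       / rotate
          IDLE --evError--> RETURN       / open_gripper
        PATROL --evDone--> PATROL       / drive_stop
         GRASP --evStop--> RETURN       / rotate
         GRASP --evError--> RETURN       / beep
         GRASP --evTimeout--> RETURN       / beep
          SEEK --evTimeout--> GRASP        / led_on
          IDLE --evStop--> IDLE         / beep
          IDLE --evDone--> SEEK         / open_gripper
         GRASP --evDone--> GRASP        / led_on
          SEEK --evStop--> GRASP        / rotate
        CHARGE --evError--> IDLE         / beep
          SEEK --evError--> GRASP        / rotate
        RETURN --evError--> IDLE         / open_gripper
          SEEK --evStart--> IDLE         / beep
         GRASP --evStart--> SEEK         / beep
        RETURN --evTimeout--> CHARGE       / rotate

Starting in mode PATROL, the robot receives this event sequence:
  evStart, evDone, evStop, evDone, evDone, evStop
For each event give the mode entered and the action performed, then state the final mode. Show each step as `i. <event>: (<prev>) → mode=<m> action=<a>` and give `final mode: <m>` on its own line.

final mode: RETURN

1. evStart: (PATROL) → mode=GRASP action=led_on
2. evDone: (GRASP) → mode=GRASP action=led_on
3. evStop: (GRASP) → mode=RETURN action=rotate
4. evDone: (RETURN) → mode=GRASP action=rotate
5. evDone: (GRASP) → mode=GRASP action=led_on
6. evStop: (GRASP) → mode=RETURN action=rotate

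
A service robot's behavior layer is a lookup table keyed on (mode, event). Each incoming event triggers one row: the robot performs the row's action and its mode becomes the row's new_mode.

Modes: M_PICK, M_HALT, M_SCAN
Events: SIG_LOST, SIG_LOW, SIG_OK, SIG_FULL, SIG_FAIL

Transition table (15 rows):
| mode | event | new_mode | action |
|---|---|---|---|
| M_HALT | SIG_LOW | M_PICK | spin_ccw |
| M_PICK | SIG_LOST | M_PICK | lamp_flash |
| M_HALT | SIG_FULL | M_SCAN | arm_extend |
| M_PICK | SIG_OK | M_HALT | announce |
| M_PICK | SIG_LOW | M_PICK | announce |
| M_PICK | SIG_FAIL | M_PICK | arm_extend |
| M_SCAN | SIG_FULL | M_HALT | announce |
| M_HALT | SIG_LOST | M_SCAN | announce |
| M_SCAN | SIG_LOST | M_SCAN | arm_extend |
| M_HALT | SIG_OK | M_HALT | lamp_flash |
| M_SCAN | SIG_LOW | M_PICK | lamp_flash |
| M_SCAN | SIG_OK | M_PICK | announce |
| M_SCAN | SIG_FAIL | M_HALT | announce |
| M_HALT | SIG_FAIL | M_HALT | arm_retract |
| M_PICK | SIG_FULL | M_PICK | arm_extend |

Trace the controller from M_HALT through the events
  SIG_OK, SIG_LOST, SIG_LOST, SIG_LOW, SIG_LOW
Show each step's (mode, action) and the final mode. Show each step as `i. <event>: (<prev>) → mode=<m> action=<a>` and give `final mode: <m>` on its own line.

final mode: M_PICK

1. SIG_OK: (M_HALT) → mode=M_HALT action=lamp_flash
2. SIG_LOST: (M_HALT) → mode=M_SCAN action=announce
3. SIG_LOST: (M_SCAN) → mode=M_SCAN action=arm_extend
4. SIG_LOW: (M_SCAN) → mode=M_PICK action=lamp_flash
5. SIG_LOW: (M_PICK) → mode=M_PICK action=announce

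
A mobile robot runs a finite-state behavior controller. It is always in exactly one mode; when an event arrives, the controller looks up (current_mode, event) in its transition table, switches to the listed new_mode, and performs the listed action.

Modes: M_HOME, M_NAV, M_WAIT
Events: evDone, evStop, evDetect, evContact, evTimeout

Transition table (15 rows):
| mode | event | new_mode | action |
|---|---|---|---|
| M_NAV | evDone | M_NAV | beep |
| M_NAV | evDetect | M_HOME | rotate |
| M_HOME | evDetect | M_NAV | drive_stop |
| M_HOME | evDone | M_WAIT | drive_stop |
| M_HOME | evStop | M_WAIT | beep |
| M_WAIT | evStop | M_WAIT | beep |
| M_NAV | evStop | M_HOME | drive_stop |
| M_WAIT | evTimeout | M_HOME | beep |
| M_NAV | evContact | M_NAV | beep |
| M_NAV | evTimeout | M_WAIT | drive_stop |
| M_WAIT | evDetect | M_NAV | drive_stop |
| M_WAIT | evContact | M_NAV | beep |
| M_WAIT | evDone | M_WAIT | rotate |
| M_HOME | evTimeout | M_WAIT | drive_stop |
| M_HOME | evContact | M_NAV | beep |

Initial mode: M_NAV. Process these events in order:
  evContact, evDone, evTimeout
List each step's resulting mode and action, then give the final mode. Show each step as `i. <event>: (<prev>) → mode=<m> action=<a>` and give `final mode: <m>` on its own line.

1. evContact: (M_NAV) → mode=M_NAV action=beep
2. evDone: (M_NAV) → mode=M_NAV action=beep
3. evTimeout: (M_NAV) → mode=M_WAIT action=drive_stop

final mode: M_WAIT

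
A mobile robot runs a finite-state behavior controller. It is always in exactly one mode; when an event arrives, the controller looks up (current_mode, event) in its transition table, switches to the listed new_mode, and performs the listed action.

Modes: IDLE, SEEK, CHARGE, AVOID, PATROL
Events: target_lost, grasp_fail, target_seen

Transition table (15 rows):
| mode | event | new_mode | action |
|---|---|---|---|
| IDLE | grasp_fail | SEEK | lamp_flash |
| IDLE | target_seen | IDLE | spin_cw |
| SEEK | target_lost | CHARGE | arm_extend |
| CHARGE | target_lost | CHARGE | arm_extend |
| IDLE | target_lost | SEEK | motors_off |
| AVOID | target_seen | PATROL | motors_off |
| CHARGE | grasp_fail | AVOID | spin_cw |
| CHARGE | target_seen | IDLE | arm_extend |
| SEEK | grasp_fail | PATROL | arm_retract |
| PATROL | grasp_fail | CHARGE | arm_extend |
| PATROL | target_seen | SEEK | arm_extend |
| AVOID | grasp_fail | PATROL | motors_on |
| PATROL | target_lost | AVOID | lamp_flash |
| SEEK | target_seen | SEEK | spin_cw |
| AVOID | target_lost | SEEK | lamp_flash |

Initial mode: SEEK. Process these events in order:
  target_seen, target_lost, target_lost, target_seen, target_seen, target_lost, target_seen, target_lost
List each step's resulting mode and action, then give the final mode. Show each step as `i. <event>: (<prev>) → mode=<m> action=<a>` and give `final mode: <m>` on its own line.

1. target_seen: (SEEK) → mode=SEEK action=spin_cw
2. target_lost: (SEEK) → mode=CHARGE action=arm_extend
3. target_lost: (CHARGE) → mode=CHARGE action=arm_extend
4. target_seen: (CHARGE) → mode=IDLE action=arm_extend
5. target_seen: (IDLE) → mode=IDLE action=spin_cw
6. target_lost: (IDLE) → mode=SEEK action=motors_off
7. target_seen: (SEEK) → mode=SEEK action=spin_cw
8. target_lost: (SEEK) → mode=CHARGE action=arm_extend

final mode: CHARGE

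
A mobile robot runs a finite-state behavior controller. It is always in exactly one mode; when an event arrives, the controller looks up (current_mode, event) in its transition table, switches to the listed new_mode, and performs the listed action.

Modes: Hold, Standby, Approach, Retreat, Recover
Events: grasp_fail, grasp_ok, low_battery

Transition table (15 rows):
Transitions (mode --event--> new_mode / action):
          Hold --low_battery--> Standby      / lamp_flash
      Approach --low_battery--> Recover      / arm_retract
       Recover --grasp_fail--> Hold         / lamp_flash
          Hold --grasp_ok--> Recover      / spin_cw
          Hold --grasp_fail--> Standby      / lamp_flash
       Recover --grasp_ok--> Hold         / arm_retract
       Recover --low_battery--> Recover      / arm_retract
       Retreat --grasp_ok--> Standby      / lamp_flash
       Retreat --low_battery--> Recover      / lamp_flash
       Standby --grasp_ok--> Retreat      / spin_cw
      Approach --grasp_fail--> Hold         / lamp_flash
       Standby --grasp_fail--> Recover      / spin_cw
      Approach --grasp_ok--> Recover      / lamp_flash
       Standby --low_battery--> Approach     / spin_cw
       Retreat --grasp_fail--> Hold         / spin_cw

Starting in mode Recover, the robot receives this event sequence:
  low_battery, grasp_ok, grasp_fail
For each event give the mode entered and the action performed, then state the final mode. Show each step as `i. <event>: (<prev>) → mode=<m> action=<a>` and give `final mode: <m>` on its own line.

1. low_battery: (Recover) → mode=Recover action=arm_retract
2. grasp_ok: (Recover) → mode=Hold action=arm_retract
3. grasp_fail: (Hold) → mode=Standby action=lamp_flash

final mode: Standby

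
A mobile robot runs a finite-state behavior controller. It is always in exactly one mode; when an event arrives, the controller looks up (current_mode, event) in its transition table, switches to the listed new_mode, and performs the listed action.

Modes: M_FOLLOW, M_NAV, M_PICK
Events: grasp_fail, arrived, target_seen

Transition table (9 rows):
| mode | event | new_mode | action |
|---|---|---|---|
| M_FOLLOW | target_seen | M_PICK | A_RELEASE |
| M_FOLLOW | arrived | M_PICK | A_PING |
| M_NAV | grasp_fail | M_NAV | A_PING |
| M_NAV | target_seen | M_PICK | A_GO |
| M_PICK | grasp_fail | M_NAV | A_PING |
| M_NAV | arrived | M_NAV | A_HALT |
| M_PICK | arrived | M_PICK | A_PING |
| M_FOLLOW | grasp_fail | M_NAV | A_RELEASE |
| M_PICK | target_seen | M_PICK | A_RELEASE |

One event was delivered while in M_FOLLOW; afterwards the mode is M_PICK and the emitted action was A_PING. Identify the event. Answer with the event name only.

try grasp_fail: (M_FOLLOW, grasp_fail) → (M_NAV, A_RELEASE)
try arrived: (M_FOLLOW, arrived) → (M_PICK, A_PING)  ← matches
try target_seen: (M_FOLLOW, target_seen) → (M_PICK, A_RELEASE)

arrived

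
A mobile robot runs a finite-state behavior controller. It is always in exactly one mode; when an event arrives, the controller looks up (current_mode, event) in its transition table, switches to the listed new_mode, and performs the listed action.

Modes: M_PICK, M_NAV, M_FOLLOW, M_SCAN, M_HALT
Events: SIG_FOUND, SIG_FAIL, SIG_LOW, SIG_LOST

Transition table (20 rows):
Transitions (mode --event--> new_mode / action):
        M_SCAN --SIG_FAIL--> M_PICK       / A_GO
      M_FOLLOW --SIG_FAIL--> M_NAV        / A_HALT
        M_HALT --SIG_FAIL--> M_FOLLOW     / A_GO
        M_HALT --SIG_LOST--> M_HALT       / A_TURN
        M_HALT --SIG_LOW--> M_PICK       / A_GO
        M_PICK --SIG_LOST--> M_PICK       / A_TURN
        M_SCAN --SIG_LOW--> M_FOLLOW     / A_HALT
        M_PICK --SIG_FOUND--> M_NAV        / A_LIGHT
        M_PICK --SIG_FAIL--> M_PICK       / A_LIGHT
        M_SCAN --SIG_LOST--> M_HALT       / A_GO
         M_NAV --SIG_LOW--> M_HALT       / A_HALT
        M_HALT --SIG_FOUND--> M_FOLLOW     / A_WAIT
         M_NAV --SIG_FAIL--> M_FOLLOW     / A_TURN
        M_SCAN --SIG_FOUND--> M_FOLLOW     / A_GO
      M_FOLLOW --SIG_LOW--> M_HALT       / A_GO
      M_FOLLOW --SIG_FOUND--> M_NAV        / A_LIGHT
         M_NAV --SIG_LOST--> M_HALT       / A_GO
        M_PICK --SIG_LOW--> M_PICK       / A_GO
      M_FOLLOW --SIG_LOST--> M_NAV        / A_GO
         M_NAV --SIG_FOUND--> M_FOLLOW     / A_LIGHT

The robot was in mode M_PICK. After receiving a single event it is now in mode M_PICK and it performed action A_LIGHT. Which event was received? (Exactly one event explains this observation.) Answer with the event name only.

try SIG_FOUND: (M_PICK, SIG_FOUND) → (M_NAV, A_LIGHT)
try SIG_FAIL: (M_PICK, SIG_FAIL) → (M_PICK, A_LIGHT)  ← matches
try SIG_LOW: (M_PICK, SIG_LOW) → (M_PICK, A_GO)
try SIG_LOST: (M_PICK, SIG_LOST) → (M_PICK, A_TURN)

SIG_FAIL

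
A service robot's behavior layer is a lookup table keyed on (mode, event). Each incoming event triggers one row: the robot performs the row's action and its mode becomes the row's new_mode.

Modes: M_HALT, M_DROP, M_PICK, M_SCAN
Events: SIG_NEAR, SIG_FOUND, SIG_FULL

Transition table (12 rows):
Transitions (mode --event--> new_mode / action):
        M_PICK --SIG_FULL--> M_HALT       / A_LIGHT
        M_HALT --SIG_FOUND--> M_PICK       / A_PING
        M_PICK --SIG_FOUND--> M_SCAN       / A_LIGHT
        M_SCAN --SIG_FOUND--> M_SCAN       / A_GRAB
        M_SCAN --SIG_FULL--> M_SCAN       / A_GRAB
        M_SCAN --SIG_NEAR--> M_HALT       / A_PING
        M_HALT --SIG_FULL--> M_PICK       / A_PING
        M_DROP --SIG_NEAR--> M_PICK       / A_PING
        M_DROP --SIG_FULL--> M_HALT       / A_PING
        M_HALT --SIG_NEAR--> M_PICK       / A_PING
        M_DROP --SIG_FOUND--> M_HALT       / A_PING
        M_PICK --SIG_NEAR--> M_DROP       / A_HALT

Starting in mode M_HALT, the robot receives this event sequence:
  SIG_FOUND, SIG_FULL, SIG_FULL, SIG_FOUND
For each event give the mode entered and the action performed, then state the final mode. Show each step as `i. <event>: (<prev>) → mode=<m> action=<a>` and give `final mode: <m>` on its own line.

final mode: M_SCAN

1. SIG_FOUND: (M_HALT) → mode=M_PICK action=A_PING
2. SIG_FULL: (M_PICK) → mode=M_HALT action=A_LIGHT
3. SIG_FULL: (M_HALT) → mode=M_PICK action=A_PING
4. SIG_FOUND: (M_PICK) → mode=M_SCAN action=A_LIGHT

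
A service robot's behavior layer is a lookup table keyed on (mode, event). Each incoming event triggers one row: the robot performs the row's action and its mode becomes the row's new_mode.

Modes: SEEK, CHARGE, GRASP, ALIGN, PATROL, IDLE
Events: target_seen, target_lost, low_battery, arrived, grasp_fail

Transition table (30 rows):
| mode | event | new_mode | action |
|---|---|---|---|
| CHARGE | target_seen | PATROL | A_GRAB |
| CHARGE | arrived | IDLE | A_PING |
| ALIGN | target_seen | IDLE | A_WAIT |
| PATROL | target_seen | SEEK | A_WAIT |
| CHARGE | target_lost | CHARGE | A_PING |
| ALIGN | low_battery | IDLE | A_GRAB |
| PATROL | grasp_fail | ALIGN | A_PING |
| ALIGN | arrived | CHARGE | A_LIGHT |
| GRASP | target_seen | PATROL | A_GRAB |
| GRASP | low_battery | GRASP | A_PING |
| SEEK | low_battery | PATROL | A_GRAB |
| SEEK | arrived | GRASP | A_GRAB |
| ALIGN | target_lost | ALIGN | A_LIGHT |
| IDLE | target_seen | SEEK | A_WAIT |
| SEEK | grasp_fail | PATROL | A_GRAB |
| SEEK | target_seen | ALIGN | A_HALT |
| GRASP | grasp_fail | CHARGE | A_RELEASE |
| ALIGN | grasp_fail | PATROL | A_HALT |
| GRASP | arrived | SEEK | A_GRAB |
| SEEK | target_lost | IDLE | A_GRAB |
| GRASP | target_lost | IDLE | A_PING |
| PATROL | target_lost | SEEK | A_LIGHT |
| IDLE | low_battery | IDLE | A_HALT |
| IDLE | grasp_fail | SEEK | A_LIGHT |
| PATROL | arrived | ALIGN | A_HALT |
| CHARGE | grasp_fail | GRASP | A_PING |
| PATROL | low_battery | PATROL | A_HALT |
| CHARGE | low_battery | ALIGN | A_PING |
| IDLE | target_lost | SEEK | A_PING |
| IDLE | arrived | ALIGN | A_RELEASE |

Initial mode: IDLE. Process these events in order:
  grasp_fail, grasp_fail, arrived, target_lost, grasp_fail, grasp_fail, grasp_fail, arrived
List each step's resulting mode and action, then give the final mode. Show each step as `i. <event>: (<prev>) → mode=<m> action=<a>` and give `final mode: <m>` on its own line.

1. grasp_fail: (IDLE) → mode=SEEK action=A_LIGHT
2. grasp_fail: (SEEK) → mode=PATROL action=A_GRAB
3. arrived: (PATROL) → mode=ALIGN action=A_HALT
4. target_lost: (ALIGN) → mode=ALIGN action=A_LIGHT
5. grasp_fail: (ALIGN) → mode=PATROL action=A_HALT
6. grasp_fail: (PATROL) → mode=ALIGN action=A_PING
7. grasp_fail: (ALIGN) → mode=PATROL action=A_HALT
8. arrived: (PATROL) → mode=ALIGN action=A_HALT

final mode: ALIGN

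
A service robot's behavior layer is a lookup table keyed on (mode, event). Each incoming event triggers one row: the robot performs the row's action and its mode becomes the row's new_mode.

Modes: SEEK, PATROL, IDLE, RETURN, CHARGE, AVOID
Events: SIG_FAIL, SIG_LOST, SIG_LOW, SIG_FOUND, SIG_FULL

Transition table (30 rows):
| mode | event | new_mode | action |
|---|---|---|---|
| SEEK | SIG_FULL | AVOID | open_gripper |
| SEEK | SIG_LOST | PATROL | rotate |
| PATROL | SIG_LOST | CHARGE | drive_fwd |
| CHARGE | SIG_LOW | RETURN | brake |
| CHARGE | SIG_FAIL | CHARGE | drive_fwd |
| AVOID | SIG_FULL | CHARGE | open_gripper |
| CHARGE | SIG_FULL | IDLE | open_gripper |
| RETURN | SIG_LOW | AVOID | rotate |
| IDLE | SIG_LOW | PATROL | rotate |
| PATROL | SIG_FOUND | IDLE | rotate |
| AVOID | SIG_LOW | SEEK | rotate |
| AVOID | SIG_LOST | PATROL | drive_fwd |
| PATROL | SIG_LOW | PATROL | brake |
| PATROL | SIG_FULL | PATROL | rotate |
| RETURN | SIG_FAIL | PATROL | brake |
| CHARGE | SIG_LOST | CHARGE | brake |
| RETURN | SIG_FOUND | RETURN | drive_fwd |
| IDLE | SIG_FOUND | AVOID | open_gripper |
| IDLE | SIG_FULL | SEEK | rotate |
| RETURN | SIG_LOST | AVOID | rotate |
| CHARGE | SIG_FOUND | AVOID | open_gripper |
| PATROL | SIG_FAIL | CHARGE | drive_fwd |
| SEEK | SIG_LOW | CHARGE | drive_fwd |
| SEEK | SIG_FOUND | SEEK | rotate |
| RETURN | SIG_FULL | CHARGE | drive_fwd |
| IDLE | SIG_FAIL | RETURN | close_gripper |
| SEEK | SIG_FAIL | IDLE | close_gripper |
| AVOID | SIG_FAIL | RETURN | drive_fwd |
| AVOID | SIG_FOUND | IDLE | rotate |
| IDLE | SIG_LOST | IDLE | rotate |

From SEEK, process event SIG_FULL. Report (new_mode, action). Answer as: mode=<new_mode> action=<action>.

mode=AVOID action=open_gripper

current mode = SEEK; filter table to that mode:
  (SEEK, SIG_FULL) → (AVOID, open_gripper)  ← event matches
  (SEEK, SIG_LOST) → (PATROL, rotate)
  (SEEK, SIG_LOW) → (CHARGE, drive_fwd)
  (SEEK, SIG_FOUND) → (SEEK, rotate)
  (SEEK, SIG_FAIL) → (IDLE, close_gripper)
event = SIG_FULL selects (AVOID, open_gripper)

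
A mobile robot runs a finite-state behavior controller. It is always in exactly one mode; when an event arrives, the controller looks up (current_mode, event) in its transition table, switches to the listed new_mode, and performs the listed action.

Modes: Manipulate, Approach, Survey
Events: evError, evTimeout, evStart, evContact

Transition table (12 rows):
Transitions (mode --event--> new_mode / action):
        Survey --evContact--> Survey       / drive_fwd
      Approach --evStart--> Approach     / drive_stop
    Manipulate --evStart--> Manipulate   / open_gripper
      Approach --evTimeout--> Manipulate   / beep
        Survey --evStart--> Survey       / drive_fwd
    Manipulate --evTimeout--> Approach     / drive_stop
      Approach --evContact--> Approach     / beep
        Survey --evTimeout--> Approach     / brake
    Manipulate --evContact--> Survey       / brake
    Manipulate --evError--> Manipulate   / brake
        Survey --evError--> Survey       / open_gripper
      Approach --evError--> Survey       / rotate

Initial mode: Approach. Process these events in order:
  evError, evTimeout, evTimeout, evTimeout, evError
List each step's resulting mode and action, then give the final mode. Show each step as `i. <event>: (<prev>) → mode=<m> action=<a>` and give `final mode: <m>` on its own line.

1. evError: (Approach) → mode=Survey action=rotate
2. evTimeout: (Survey) → mode=Approach action=brake
3. evTimeout: (Approach) → mode=Manipulate action=beep
4. evTimeout: (Manipulate) → mode=Approach action=drive_stop
5. evError: (Approach) → mode=Survey action=rotate

final mode: Survey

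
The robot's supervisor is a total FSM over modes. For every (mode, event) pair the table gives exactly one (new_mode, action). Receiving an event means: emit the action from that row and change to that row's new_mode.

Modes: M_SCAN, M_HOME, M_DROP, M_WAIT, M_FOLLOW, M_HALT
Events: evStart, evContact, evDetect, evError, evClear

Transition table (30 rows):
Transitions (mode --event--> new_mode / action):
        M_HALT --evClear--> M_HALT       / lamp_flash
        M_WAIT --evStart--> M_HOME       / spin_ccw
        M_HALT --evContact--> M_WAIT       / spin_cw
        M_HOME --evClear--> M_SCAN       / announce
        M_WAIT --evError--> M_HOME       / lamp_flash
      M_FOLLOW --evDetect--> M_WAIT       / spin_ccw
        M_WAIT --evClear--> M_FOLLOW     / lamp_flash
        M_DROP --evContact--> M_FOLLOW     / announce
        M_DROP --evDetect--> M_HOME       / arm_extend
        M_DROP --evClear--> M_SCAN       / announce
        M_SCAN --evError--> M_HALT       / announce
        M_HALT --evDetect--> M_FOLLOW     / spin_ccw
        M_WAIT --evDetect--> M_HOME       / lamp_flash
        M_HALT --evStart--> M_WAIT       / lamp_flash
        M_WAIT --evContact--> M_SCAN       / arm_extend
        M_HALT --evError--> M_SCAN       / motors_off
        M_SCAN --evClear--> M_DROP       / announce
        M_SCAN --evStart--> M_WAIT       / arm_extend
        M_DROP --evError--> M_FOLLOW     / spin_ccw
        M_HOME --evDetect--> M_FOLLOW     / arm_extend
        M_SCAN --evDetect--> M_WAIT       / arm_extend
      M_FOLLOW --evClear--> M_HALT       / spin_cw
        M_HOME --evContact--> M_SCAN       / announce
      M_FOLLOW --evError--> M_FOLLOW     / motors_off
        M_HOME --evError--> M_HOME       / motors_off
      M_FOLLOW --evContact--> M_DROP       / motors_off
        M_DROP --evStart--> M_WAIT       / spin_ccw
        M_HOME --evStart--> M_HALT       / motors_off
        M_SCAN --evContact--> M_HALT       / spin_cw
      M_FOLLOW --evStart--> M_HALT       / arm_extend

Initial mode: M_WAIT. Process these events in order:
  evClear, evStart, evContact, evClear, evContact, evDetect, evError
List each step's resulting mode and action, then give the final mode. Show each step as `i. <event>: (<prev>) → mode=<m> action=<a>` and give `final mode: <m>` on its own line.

1. evClear: (M_WAIT) → mode=M_FOLLOW action=lamp_flash
2. evStart: (M_FOLLOW) → mode=M_HALT action=arm_extend
3. evContact: (M_HALT) → mode=M_WAIT action=spin_cw
4. evClear: (M_WAIT) → mode=M_FOLLOW action=lamp_flash
5. evContact: (M_FOLLOW) → mode=M_DROP action=motors_off
6. evDetect: (M_DROP) → mode=M_HOME action=arm_extend
7. evError: (M_HOME) → mode=M_HOME action=motors_off

final mode: M_HOME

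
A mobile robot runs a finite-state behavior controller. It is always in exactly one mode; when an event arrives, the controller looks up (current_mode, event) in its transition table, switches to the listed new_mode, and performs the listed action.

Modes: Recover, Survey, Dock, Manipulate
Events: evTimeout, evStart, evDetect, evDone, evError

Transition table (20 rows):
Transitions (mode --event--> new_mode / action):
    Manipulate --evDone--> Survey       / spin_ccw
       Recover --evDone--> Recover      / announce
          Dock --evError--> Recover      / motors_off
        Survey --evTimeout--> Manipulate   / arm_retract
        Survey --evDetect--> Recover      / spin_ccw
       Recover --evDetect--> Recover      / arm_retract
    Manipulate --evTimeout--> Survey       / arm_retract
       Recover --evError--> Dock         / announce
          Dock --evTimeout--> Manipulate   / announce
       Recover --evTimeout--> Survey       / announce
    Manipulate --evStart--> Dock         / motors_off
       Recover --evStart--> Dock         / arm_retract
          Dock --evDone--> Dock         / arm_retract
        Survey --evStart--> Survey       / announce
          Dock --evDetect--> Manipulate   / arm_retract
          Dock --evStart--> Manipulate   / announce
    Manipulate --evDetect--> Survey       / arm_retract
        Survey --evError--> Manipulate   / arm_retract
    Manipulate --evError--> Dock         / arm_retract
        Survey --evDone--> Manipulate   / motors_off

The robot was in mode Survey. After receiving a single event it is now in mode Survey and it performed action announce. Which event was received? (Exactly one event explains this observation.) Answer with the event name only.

try evTimeout: (Survey, evTimeout) → (Manipulate, arm_retract)
try evStart: (Survey, evStart) → (Survey, announce)  ← matches
try evDetect: (Survey, evDetect) → (Recover, spin_ccw)
try evDone: (Survey, evDone) → (Manipulate, motors_off)
try evError: (Survey, evError) → (Manipulate, arm_retract)

evStart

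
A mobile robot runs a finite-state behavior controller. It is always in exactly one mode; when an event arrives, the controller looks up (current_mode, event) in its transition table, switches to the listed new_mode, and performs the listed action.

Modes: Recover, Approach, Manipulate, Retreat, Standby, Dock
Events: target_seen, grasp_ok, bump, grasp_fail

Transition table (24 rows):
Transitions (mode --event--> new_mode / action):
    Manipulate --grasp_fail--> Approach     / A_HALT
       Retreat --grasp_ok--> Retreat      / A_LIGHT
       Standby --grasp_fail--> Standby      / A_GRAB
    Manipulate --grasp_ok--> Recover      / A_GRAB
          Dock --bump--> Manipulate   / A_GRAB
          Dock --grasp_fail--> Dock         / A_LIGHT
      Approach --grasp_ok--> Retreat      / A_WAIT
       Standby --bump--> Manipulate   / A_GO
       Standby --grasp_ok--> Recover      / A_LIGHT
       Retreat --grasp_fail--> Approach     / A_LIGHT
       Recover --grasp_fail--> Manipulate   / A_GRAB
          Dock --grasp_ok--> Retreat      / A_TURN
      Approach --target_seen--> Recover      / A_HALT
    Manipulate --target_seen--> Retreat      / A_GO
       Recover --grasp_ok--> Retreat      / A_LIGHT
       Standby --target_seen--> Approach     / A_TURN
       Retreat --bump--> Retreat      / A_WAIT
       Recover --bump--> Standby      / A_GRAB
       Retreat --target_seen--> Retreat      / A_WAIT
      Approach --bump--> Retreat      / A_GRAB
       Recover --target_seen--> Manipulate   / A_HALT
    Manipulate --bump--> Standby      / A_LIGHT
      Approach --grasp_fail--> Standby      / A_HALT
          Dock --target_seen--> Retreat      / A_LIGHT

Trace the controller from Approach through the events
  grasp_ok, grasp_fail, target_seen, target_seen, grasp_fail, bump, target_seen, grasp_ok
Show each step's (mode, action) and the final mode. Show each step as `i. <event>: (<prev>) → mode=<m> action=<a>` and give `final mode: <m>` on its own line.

1. grasp_ok: (Approach) → mode=Retreat action=A_WAIT
2. grasp_fail: (Retreat) → mode=Approach action=A_LIGHT
3. target_seen: (Approach) → mode=Recover action=A_HALT
4. target_seen: (Recover) → mode=Manipulate action=A_HALT
5. grasp_fail: (Manipulate) → mode=Approach action=A_HALT
6. bump: (Approach) → mode=Retreat action=A_GRAB
7. target_seen: (Retreat) → mode=Retreat action=A_WAIT
8. grasp_ok: (Retreat) → mode=Retreat action=A_LIGHT

final mode: Retreat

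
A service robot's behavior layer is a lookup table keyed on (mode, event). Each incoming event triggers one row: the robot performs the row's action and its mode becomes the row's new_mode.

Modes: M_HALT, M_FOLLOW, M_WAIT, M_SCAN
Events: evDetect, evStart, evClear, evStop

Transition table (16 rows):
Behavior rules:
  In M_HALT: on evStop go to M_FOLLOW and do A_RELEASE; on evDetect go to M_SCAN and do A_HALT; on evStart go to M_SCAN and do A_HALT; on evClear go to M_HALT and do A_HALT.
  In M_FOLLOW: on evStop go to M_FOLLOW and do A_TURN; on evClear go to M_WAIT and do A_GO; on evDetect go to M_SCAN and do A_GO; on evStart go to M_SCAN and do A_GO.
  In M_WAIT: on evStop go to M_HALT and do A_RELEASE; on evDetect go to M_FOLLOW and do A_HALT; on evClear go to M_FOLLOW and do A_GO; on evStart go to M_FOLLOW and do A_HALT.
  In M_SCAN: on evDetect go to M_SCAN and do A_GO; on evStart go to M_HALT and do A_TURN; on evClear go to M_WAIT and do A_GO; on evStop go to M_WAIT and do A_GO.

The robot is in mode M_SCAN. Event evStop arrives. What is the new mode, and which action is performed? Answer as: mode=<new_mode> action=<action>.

mode=M_WAIT action=A_GO

current mode = M_SCAN; filter table to that mode:
  (M_SCAN, evDetect) → (M_SCAN, A_GO)
  (M_SCAN, evStart) → (M_HALT, A_TURN)
  (M_SCAN, evClear) → (M_WAIT, A_GO)
  (M_SCAN, evStop) → (M_WAIT, A_GO)  ← event matches
event = evStop selects (M_WAIT, A_GO)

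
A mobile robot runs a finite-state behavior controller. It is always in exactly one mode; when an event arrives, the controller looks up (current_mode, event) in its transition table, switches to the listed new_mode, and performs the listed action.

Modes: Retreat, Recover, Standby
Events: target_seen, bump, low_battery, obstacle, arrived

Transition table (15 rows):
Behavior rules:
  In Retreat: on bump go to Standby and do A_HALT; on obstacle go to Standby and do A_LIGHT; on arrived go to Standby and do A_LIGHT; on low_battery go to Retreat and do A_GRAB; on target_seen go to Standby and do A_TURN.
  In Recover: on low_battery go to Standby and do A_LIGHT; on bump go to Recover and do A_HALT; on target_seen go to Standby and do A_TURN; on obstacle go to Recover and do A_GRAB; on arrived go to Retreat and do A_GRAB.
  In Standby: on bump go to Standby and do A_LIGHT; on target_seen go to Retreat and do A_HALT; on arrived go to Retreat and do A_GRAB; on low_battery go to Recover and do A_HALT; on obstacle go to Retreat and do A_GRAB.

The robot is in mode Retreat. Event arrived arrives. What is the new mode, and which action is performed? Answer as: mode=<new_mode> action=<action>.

current mode = Retreat; filter table to that mode:
  (Retreat, bump) → (Standby, A_HALT)
  (Retreat, obstacle) → (Standby, A_LIGHT)
  (Retreat, arrived) → (Standby, A_LIGHT)  ← event matches
  (Retreat, low_battery) → (Retreat, A_GRAB)
  (Retreat, target_seen) → (Standby, A_TURN)
event = arrived selects (Standby, A_LIGHT)

mode=Standby action=A_LIGHT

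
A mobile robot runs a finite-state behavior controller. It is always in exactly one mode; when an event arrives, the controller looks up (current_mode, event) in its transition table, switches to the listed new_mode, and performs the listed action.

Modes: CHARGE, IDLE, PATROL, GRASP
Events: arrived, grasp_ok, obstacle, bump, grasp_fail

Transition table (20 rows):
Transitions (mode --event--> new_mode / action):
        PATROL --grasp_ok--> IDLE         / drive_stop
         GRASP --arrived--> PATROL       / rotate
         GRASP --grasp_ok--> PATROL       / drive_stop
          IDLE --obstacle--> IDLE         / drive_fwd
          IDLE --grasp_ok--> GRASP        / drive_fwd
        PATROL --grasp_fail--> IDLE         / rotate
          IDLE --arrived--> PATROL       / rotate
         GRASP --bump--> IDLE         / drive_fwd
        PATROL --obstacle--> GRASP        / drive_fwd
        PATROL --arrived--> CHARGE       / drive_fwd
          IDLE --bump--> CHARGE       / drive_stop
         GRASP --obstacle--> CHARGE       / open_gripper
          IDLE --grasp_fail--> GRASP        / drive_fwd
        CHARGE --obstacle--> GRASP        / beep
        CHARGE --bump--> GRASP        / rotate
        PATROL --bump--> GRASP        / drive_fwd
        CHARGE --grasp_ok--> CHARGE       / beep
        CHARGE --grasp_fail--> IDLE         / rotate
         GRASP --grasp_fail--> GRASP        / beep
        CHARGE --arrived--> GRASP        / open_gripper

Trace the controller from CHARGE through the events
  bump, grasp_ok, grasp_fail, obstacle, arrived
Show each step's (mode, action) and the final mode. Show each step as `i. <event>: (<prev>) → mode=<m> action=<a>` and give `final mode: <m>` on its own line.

1. bump: (CHARGE) → mode=GRASP action=rotate
2. grasp_ok: (GRASP) → mode=PATROL action=drive_stop
3. grasp_fail: (PATROL) → mode=IDLE action=rotate
4. obstacle: (IDLE) → mode=IDLE action=drive_fwd
5. arrived: (IDLE) → mode=PATROL action=rotate

final mode: PATROL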